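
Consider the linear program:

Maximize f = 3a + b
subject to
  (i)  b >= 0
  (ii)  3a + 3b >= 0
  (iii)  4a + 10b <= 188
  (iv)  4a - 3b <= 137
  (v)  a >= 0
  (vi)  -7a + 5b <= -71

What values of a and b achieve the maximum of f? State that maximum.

a = 967/26, b = 51/13, maximum f = 231/2

Corner points and f = 3a + b:
  (137/4, 0) → f = 411/4
  (71/7, 0) → f = 213/7
  (967/26, 51/13) → f = 231/2
  (55/3, 172/15) → f = 997/15

The binding constraints are 4a + 10b = 188 and 4a - 3b = 137.
Solving simultaneously gives a = 967/26, b = 51/13.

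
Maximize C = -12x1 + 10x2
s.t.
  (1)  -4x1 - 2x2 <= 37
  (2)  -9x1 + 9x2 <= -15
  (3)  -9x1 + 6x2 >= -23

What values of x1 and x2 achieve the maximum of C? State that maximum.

x1 = -101/18, x2 = -131/18, maximum C = -49/9

Feasible corners and C = -12x1 + 10x2:
  (-101/18, -131/18) → C = -49/9
  (-88/21, -425/42) → C = -1069/21
  (13/3, 8/3) → C = -76/3

At the optimal vertex, -4x1 - 2x2 = 37 and -9x1 + 9x2 = -15.
Solving simultaneously gives x1 = -101/18, x2 = -131/18.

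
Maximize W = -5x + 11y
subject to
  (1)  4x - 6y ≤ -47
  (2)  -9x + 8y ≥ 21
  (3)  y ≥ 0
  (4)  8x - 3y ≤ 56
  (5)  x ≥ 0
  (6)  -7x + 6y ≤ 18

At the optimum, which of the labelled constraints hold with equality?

Vertices and W = -5x + 11y:
  (125/11, 339/22) → W = 2479/22
  (29/3, 257/18) → W = 1957/18
  (511/37, 672/37) → W = 4837/37
  (130/9, 536/27) → W = 3946/27

The maximum is at (130/9, 536/27). Substituting into each constraint, equality holds for (4) and (6); the remaining constraints have slack.

(4) and (6)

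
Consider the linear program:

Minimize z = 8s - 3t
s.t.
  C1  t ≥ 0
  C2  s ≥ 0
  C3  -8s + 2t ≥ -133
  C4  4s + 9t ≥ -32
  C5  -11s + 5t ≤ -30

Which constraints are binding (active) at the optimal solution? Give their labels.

Vertices and z = 8s - 3t:
  (133/8, 0) → z = 133
  (30/11, 0) → z = 240/11
  (605/18, 1223/18) → z = 1171/18

The minimum is at (30/11, 0). Substituting into each constraint, equality holds for C1 and C5; the remaining constraints have slack.

C1 and C5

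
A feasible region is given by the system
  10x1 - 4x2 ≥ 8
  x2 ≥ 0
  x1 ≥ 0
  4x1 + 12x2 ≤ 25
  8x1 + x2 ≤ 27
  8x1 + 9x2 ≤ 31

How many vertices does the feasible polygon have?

5

Intersecting each pair of boundary lines and keeping only the points that satisfy every inequality leaves:
  (4/5, 0)
  (49/34, 109/68)
  (27/8, 0)
  (49/20, 19/15)
  (53/16, 1/2)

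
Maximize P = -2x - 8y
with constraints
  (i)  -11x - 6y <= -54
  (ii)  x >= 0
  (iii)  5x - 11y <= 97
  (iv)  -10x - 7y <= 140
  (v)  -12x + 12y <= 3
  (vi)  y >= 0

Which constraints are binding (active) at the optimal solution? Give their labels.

Vertices and P = -2x - 8y:
  (105/34, 227/68) → P = -559/17
  (54/11, 0) → P = -108/11
  (97/5, 0) → P = -194/5
The feasible region is unbounded (it extends along (1, 1), (11, 5)), but P strictly decreases along every unbounded feasible direction, so there is no improving ray and the maximum is attained at a vertex.

The maximum is at (54/11, 0). Substituting into each constraint, equality holds for (i) and (vi); the remaining constraints have slack.

(i) and (vi)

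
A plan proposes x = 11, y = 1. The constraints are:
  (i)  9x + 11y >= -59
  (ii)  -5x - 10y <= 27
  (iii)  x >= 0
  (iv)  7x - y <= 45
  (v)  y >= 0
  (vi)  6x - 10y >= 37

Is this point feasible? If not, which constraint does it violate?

Constraint (iv): 7x - y = 76, which is not ≤ 45. All other constraints are satisfied.

not feasible — violates (iv)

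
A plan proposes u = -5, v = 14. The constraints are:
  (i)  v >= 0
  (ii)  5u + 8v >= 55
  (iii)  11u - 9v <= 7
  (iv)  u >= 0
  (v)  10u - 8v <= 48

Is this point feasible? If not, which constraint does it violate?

not feasible — violates (iv)

Constraint (iv): u = -5, which is not ≥ 0. All other constraints are satisfied.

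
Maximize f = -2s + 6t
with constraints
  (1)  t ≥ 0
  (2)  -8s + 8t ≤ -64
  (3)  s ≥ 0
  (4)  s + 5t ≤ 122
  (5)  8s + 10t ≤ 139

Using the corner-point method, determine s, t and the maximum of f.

s = 73/6, t = 25/6, maximum f = 2/3

Corner points and f = -2s + 6t:
  (8, 0) → f = -16
  (139/8, 0) → f = -139/4
  (73/6, 25/6) → f = 2/3

The binding constraints are -8s + 8t = -64 and 8s + 10t = 139.
Solving simultaneously gives s = 73/6, t = 25/6.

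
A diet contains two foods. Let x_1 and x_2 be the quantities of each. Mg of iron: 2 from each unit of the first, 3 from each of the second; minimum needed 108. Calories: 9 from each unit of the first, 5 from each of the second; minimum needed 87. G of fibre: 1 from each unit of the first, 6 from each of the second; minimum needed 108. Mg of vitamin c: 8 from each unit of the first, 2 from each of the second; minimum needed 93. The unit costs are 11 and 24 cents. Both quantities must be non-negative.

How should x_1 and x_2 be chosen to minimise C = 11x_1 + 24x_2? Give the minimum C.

The feasible region is unbounded (it extends along (0, 1), (1, 0)), but C strictly increases along every unbounded feasible direction, so there is no improving ray and the minimum is attained at a vertex.

The optimum lies where 2x_1 + 3x_2 = 108 and x_1 + 6x_2 = 108.
Solving simultaneously gives x_1 = 36, x_2 = 12.

x_1 = 36, x_2 = 12, minimum C = 684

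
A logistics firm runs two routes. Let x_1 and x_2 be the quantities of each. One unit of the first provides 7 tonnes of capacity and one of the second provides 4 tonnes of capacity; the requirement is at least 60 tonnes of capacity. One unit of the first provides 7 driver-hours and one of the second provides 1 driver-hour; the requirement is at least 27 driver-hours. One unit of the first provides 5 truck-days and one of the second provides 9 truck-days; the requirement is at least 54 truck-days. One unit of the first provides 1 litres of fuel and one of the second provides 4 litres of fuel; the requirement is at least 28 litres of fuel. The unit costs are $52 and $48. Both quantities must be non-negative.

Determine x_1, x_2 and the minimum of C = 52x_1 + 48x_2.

Extreme points and C = 52x_1 + 48x_2:
  (0, 27) → C = 1296
  (28, 0) → C = 1456
  (16/7, 11) → C = 4528/7
  (16/3, 17/3) → C = 1648/3
The feasible region is unbounded (it extends along (0, 1), (1, 0)), but C strictly increases along every unbounded feasible direction, so there is no improving ray and the minimum is attained at a vertex.

x_1 = 16/3, x_2 = 17/3, minimum C = 1648/3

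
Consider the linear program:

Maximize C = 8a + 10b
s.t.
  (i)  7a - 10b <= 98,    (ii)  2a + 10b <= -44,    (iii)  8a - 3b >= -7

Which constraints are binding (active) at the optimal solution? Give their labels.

(i) and (ii)

Vertices and C = 8a + 10b:
  (6, -28/5) → C = -8
  (-364/59, -833/59) → C = -11242/59
  (-101/43, -169/43) → C = -2498/43

The maximum is at (6, -28/5). Substituting into each constraint, equality holds for (i) and (ii); the remaining constraints have slack.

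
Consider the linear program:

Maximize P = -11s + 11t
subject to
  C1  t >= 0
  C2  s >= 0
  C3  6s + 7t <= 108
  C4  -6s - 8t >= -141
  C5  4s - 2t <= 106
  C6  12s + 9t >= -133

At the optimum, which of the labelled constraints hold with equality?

Extreme points and P = -11s + 11t:
  (0, 0) → P = 0
  (18, 0) → P = -198
  (0, 108/7) → P = 1188/7

The maximum is at (0, 108/7). Substituting into each constraint, equality holds for C2 and C3; the remaining constraints have slack.

C2 and C3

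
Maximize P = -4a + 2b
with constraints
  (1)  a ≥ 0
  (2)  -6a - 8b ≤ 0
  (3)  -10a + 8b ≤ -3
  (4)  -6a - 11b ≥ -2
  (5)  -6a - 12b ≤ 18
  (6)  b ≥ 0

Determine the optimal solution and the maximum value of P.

a = 3/10, b = 0, maximum P = -6/5

Feasible corners and P = -4a + 2b:
  (49/158, 1/79) → P = -96/79
  (3/10, 0) → P = -6/5
  (1/3, 0) → P = -4/3

The binding constraints are -10a + 8b = -3 and b = 0.
Solving simultaneously gives a = 3/10, b = 0.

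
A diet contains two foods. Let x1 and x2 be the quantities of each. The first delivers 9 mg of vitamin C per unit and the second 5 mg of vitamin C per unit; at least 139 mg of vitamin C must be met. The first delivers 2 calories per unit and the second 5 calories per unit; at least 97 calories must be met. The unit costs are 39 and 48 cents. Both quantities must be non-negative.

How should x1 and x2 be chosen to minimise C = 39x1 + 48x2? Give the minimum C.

Vertices and C = 39x1 + 48x2:
  (0, 139/5) → C = 6672/5
  (97/2, 0) → C = 3783/2
  (6, 17) → C = 1050
The feasible region is unbounded (it extends along (0, 1), (1, 0)), but C strictly increases along every unbounded feasible direction, so there is no improving ray and the minimum is attained at a vertex.

At the optimal vertex, 9x1 + 5x2 = 139 and 2x1 + 5x2 = 97.
Solving simultaneously gives x1 = 6, x2 = 17.

x1 = 6, x2 = 17, minimum C = 1050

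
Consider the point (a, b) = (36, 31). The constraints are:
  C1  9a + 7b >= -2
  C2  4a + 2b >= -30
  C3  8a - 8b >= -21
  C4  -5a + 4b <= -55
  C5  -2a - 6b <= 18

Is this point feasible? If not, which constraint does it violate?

C1: 541 ≥ -2 ✓
C2: 206 ≥ -30 ✓
C3: 40 ≥ -21 ✓
C4: -56 ≤ -55 ✓
C5: -258 ≤ 18 ✓

feasible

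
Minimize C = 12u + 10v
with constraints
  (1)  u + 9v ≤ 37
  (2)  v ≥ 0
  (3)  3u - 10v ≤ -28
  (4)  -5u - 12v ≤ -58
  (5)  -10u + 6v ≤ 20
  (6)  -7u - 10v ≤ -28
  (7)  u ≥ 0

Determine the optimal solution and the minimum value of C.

u = 26/11, v = 127/33, minimum C = 2206/33

At the optimal vertex, u + 9v = 37 and -5u - 12v = -58.
Solving simultaneously gives u = 26/11, v = 127/33.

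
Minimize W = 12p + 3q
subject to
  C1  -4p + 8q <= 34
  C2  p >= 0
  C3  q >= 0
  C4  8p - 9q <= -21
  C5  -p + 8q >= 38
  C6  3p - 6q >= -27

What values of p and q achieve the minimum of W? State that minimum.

p = 4/3, q = 59/12, minimum W = 123/4

Feasible corners and W = 12p + 3q:
  (69/14, 47/7) → W = 555/7
  (4/3, 59/12) → W = 123/4
  (174/55, 283/55) → W = 267/5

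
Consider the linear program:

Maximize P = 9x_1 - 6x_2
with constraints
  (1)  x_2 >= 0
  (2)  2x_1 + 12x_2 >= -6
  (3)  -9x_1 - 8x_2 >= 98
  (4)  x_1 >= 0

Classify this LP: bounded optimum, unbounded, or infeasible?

The boundaries x_2 = 0 and x_1 = 0 meet at (0, 0), but that point violates -9x_1 - 8x_2 ≥ 98. Every candidate vertex is excluded by some other constraint, so the feasible region is empty.

infeasible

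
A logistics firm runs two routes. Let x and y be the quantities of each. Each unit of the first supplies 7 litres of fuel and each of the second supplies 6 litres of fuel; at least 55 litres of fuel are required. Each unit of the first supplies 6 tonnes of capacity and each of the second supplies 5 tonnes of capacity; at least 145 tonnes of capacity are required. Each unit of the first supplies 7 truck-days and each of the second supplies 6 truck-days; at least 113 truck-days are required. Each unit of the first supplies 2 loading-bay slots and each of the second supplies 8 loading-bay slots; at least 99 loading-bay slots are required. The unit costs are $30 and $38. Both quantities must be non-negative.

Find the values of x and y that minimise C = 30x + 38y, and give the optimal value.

The feasible region is unbounded (it extends along (0, 1), (1, 0)), but C strictly increases along every unbounded feasible direction, so there is no improving ray and the minimum is attained at a vertex.

At the optimal vertex, 6x + 5y = 145 and 2x + 8y = 99.
Solving simultaneously gives x = 35/2, y = 8.

x = 35/2, y = 8, minimum C = 829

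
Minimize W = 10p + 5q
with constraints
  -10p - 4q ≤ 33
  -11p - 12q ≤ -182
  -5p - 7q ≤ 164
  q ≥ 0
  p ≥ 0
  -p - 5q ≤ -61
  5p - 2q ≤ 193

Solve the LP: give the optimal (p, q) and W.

p = 0, q = 91/6, minimum W = 455/6

Corner points and W = 10p + 5q:
  (0, 91/6) → W = 455/6
  (178/43, 489/43) → W = 4225/43
  (1087/27, 112/27) → W = 1270/3
The feasible region is unbounded (it extends along (0, 1), (2, 5)), but W strictly increases along every unbounded feasible direction, so there is no improving ray and the minimum is attained at a vertex.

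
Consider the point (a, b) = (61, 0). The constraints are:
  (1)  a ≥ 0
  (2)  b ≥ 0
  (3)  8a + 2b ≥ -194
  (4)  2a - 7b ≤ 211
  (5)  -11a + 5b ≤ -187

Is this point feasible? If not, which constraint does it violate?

(1): 61 ≥ 0 ✓
(2): 0 ≥ 0 ✓
(3): 488 ≥ -194 ✓
(4): 122 ≤ 211 ✓
(5): -671 ≤ -187 ✓

feasible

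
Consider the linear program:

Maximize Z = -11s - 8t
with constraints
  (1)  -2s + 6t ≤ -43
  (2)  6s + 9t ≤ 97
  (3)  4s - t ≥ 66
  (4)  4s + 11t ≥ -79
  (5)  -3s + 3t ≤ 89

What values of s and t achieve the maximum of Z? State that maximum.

Feasible corners and Z = -11s - 8t:
  (323/18, -32/27) → Z = -10147/54
  (353/22, -20/11) → Z = -3563/22
  (889/15, -431/15) → Z = -6331/15
  (647/48, -145/12) → Z = -2477/48

s = 647/48, t = -145/12, maximum Z = -2477/48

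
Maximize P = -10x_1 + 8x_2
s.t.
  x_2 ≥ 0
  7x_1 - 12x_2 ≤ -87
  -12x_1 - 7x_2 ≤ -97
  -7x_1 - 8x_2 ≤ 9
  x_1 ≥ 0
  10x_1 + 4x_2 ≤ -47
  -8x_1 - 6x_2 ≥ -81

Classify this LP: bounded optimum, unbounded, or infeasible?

The boundaries 7x_1 - 12x_2 = -87 and -12x_1 - 7x_2 = -97 meet at (555/193, 1723/193), but that point violates 10x_1 + 4x_2 ≤ -47. Every candidate vertex is excluded by some other constraint, so the feasible region is empty.

infeasible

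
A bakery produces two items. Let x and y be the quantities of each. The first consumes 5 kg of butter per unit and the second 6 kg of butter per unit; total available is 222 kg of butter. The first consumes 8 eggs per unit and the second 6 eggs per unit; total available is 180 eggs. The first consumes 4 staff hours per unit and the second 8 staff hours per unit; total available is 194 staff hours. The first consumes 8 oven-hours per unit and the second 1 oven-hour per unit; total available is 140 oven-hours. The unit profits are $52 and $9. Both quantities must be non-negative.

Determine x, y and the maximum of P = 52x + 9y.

x = 33/2, y = 8, maximum P = 930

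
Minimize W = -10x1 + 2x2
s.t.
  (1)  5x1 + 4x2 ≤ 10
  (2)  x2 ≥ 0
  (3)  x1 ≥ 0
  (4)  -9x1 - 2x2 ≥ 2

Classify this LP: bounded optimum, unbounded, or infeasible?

The boundaries 5x1 + 4x2 = 10 and x2 = 0 meet at (2, 0), but that point violates -9x1 - 2x2 ≥ 2. Every candidate vertex is excluded by some other constraint, so the feasible region is empty.

infeasible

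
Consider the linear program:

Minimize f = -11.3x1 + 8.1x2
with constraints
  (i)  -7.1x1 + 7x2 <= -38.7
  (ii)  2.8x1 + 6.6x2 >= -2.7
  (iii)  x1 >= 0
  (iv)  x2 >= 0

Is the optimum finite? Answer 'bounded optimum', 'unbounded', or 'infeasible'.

From the feasible point (387/71, 0), moving in the direction (7, 7.1) keeps every constraint satisfied while f decreases without bound.

unbounded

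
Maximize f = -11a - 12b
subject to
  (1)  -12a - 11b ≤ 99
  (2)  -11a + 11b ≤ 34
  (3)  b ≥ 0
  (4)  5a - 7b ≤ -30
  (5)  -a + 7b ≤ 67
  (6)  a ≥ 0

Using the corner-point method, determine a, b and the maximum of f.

a = 46/11, b = 80/11, maximum f = -1466/11

Extreme points and f = -11a - 12b:
  (46/11, 80/11) → f = -1466/11
  (499/66, 703/66) → f = -13925/66
  (37/4, 305/28) → f = -6509/28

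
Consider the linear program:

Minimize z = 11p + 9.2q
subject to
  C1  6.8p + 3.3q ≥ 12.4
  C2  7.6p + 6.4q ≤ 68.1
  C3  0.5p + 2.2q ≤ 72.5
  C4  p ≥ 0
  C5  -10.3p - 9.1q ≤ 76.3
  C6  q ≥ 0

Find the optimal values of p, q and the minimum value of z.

Feasible corners and z = 11p + 9.2q:
  (0, 124/33) → z = 5704/165
  (31/17, 0) → z = 341/17
  (0, 681/64) → z = 15663/160
  (681/76, 0) → z = 7491/76

The binding constraints are 6.8p + 3.3q = 12.4 and q = 0.
Solving simultaneously gives p = 31/17, q = 0.

p = 31/17, q = 0, minimum z = 341/17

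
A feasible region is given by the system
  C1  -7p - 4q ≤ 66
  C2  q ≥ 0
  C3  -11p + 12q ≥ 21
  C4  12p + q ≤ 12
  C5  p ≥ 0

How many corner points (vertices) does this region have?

3

The feasible vertices (each the meet of two boundaries and inside every other half-plane) are:
  (123/155, 384/155)
  (0, 7/4)
  (0, 12)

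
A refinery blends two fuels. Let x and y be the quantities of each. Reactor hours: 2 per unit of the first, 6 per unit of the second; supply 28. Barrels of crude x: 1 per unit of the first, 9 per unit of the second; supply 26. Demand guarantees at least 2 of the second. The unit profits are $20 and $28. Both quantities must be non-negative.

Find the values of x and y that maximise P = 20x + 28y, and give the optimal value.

x = 8, y = 2, maximum P = 216

The optimum lies where 2x + 6y = 28 and x + 9y = 26.
Solving simultaneously gives x = 8, y = 2.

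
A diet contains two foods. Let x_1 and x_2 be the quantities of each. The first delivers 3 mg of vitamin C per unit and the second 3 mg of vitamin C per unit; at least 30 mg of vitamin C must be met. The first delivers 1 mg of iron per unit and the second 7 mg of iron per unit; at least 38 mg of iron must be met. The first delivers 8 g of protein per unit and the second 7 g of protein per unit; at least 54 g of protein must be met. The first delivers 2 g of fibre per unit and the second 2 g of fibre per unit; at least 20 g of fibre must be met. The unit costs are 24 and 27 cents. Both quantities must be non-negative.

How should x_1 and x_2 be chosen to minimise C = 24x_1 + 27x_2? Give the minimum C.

The feasible region is unbounded (it extends along (0, 1), (1, 0)), but C strictly increases along every unbounded feasible direction, so there is no improving ray and the minimum is attained at a vertex.

At the optimal vertex, 3x_1 + 3x_2 = 30 and x_1 + 7x_2 = 38.
Solving simultaneously gives x_1 = 16/3, x_2 = 14/3.

x_1 = 16/3, x_2 = 14/3, minimum C = 254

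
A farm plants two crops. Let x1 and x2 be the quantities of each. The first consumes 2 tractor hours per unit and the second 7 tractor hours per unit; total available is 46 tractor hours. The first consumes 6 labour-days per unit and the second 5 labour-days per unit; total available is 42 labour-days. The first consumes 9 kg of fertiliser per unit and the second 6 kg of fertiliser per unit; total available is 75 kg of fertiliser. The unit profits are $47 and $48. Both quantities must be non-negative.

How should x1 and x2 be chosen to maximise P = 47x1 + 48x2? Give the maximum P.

x1 = 2, x2 = 6, maximum P = 382

Feasible corners and P = 47x1 + 48x2:
  (0, 0) → P = 0
  (0, 46/7) → P = 2208/7
  (7, 0) → P = 329
  (2, 6) → P = 382

The optimum lies where 2x1 + 7x2 = 46 and 6x1 + 5x2 = 42.
Solving simultaneously gives x1 = 2, x2 = 6.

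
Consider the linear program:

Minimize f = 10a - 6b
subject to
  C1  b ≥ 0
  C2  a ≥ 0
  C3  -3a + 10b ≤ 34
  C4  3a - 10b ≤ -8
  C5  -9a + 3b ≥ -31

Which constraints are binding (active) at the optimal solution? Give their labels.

Corner points and f = 10a - 6b:
  (0, 17/5) → f = -102/5
  (0, 4/5) → f = -24/5
  (412/81, 133/27) → f = 1726/81
  (334/81, 55/27) → f = 2350/81

The minimum is at (0, 17/5). Substituting into each constraint, equality holds for C2 and C3; the remaining constraints have slack.

C2 and C3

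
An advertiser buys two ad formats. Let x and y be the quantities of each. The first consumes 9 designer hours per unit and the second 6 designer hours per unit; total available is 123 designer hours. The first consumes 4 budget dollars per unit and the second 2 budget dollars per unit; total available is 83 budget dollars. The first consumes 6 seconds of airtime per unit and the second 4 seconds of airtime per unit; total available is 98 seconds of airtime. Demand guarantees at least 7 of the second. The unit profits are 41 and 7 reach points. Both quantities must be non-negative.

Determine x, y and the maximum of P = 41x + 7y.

x = 9, y = 7, maximum P = 418

Extreme points and P = 41x + 7y:
  (0, 41/2) → P = 287/2
  (0, 7) → P = 49
  (9, 7) → P = 418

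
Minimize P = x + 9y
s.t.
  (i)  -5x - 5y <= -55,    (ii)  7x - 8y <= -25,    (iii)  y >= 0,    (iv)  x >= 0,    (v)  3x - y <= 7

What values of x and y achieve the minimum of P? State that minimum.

x = 21/5, y = 34/5, minimum P = 327/5

Feasible corners and P = x + 9y:
  (21/5, 34/5) → P = 327/5
  (0, 11) → P = 99
  (81/17, 124/17) → P = 1197/17
The feasible region is unbounded (it extends along (0, 1), (1, 3)), but P strictly increases along every unbounded feasible direction, so there is no improving ray and the minimum is attained at a vertex.

At the optimal vertex, -5x - 5y = -55 and 7x - 8y = -25.
Solving simultaneously gives x = 21/5, y = 34/5.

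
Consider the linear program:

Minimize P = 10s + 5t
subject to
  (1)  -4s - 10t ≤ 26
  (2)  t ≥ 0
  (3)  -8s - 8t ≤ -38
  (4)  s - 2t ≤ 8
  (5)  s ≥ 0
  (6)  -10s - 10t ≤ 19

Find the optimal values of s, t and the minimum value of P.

Extreme points and P = 10s + 5t:
  (19/4, 0) → P = 95/2
  (8, 0) → P = 80
  (0, 19/4) → P = 95/4
The feasible region is unbounded (it extends along (0, 1), (2, 1)), but P strictly increases along every unbounded feasible direction, so there is no improving ray and the minimum is attained at a vertex.

At the optimal vertex, -8s - 8t = -38 and s = 0.
Solving simultaneously gives s = 0, t = 19/4.

s = 0, t = 19/4, minimum P = 95/4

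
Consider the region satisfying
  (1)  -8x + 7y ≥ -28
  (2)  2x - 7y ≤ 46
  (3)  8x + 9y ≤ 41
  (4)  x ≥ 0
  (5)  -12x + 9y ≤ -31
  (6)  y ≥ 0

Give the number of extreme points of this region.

4

Intersecting each pair of boundary lines and keeping only the points that satisfy every inequality leaves:
  (539/128, 13/16)
  (7/2, 0)
  (18/5, 61/45)
  (31/12, 0)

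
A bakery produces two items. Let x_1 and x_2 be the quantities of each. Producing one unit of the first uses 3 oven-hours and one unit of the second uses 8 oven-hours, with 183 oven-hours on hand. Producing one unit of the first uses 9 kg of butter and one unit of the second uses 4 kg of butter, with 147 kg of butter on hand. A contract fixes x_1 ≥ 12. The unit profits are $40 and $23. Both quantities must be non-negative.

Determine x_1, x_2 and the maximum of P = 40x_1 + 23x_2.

x_1 = 12, x_2 = 39/4, maximum P = 2817/4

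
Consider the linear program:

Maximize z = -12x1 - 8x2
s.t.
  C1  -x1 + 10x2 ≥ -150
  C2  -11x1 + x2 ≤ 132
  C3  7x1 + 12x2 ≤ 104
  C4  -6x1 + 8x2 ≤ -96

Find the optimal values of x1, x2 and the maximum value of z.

Corner points and z = -12x1 - 8x2:
  (1420/41, -473/41) → z = -13256/41
  (-60/13, -201/13) → z = 2328/13
  (31/2, -3/8) → z = -183

x1 = -60/13, x2 = -201/13, maximum z = 2328/13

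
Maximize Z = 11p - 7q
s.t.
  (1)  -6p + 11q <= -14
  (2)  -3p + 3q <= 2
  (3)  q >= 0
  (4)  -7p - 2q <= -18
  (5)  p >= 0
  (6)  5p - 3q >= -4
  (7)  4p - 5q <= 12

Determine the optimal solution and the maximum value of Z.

p = 31/7, q = 8/7, maximum Z = 285/7

Extreme points and Z = 11p - 7q:
  (226/89, 10/89) → Z = 2416/89
  (31/7, 8/7) → Z = 285/7
  (18/7, 0) → Z = 198/7
  (3, 0) → Z = 33

The binding constraints are -6p + 11q = -14 and 4p - 5q = 12.
Solving simultaneously gives p = 31/7, q = 8/7.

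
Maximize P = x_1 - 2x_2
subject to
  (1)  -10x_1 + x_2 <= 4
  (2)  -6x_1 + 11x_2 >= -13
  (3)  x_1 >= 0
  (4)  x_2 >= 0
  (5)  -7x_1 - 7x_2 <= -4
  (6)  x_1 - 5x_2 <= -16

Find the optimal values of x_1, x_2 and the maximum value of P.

Vertices and P = x_1 - 2x_2:
  (0, 4) → P = -8
  (241/19, 109/19) → P = 23/19
  (0, 16/5) → P = -32/5
The feasible region is unbounded (it extends along (11, 6), (1, 10)), but P strictly decreases along every unbounded feasible direction, so there is no improving ray and the maximum is attained at a vertex.

At the optimal vertex, -6x_1 + 11x_2 = -13 and x_1 - 5x_2 = -16.
Solving simultaneously gives x_1 = 241/19, x_2 = 109/19.

x_1 = 241/19, x_2 = 109/19, maximum P = 23/19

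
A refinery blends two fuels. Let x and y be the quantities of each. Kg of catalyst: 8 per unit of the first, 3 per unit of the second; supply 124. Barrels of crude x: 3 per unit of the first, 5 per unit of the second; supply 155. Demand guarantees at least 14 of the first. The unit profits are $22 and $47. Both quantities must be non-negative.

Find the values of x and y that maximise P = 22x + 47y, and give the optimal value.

x = 14, y = 4, maximum P = 496

At the optimal vertex, 8x + 3y = 124 and x = 14.
Solving simultaneously gives x = 14, y = 4.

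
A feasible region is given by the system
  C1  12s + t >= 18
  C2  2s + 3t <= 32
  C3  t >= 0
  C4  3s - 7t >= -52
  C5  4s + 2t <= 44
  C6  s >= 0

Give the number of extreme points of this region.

Intersecting each pair of boundary lines and keeping only the points that satisfy every inequality leaves:
  (3/2, 0)
  (74/87, 226/29)
  (68/23, 200/23)
  (17/2, 5)
  (11, 0)

5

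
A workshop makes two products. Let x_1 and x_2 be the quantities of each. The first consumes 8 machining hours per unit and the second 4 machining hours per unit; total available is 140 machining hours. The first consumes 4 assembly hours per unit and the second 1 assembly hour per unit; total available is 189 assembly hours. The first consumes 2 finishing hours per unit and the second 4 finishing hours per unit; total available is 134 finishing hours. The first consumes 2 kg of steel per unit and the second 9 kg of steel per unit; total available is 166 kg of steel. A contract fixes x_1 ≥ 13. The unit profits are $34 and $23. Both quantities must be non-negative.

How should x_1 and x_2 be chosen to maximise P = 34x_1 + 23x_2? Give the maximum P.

Feasible corners and P = 34x_1 + 23x_2:
  (35/2, 0) → P = 595
  (13, 0) → P = 442
  (13, 9) → P = 649

x_1 = 13, x_2 = 9, maximum P = 649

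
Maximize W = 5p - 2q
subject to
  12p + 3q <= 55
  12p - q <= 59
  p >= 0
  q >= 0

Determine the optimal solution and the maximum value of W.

p = 55/12, q = 0, maximum W = 275/12

Feasible corners and W = 5p - 2q:
  (0, 55/3) → W = -110/3
  (55/12, 0) → W = 275/12
  (0, 0) → W = 0

The binding constraints are 12p + 3q = 55 and q = 0.
Solving simultaneously gives p = 55/12, q = 0.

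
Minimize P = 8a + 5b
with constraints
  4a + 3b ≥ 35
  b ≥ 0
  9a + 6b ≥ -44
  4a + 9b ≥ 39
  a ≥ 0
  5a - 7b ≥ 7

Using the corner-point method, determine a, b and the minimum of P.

a = 266/43, b = 147/43, minimum P = 2863/43

Feasible corners and P = 8a + 5b:
  (33/4, 2/3) → P = 208/3
  (266/43, 147/43) → P = 2863/43
  (39/4, 0) → P = 78
The feasible region is unbounded (it extends along (1, 0), (7, 5)), but P strictly increases along every unbounded feasible direction, so there is no improving ray and the minimum is attained at a vertex.

The optimum lies where 4a + 3b = 35 and 5a - 7b = 7.
Solving simultaneously gives a = 266/43, b = 147/43.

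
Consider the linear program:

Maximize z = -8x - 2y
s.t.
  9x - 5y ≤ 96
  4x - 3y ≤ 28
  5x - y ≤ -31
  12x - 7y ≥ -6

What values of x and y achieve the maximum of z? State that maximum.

x = -107/4, y = -45, maximum z = 304

Feasible corners and z = -8x - 2y:
  (-11, -24) → z = 136
  (-107/4, -45) → z = 304
  (-211/23, -342/23) → z = 2372/23

The optimum lies where 4x - 3y = 28 and 12x - 7y = -6.
Solving simultaneously gives x = -107/4, y = -45.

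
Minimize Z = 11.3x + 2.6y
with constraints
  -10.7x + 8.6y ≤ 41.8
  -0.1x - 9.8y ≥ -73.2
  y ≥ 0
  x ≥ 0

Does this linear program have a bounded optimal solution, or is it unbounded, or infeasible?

Corner points and Z = 11.3x + 2.6y:
  (5497/2643, 39371/5286) → Z = 566492/13215
  (0, 209/43) → Z = 2717/215
  (732, 0) → Z = 8271.6
  (0, 0) → Z = 0
The feasible region has finitely many vertices and no improving ray; the minimum is 0 at (0, 0).

bounded optimum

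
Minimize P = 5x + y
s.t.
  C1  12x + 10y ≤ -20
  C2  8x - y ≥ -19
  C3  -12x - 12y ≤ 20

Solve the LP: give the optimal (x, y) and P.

Vertices and P = 5x + y:
  (-105/46, 17/23) → P = -491/46
  (-5/3, 0) → P = -25/3
  (-62/27, 17/27) → P = -293/27

The binding constraints are 8x - y = -19 and -12x - 12y = 20.
Solving simultaneously gives x = -62/27, y = 17/27.

x = -62/27, y = 17/27, minimum P = -293/27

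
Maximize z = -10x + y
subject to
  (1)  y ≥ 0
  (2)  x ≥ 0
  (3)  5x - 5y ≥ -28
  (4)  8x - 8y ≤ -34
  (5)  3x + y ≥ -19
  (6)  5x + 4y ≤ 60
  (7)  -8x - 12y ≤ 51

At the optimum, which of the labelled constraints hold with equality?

(2) and (3)

Corner points and z = -10x + y:
  (0, 28/5) → z = 28/5
  (0, 17/4) → z = 17/4
  (188/45, 88/9) → z = -32
  (43/9, 325/36) → z = -155/4

The maximum is at (0, 28/5). Substituting into each constraint, equality holds for (2) and (3); the remaining constraints have slack.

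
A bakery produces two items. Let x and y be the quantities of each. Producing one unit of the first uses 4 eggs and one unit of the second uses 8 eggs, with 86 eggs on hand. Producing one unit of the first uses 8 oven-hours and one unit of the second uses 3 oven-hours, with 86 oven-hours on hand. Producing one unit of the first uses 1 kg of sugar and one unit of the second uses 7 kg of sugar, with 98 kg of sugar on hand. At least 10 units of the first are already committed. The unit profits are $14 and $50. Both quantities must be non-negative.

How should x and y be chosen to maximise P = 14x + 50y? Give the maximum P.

Corner points and P = 14x + 50y:
  (43/4, 0) → P = 301/2
  (10, 0) → P = 140
  (10, 2) → P = 240

The optimum lies where 8x + 3y = 86 and x = 10.
Solving simultaneously gives x = 10, y = 2.

x = 10, y = 2, maximum P = 240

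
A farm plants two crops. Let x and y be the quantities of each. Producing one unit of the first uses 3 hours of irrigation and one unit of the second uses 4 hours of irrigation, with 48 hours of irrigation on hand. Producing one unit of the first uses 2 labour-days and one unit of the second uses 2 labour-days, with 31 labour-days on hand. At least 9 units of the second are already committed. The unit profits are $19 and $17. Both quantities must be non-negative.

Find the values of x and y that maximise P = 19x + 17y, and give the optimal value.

The binding constraints are 3x + 4y = 48 and y = 9.
Solving simultaneously gives x = 4, y = 9.

x = 4, y = 9, maximum P = 229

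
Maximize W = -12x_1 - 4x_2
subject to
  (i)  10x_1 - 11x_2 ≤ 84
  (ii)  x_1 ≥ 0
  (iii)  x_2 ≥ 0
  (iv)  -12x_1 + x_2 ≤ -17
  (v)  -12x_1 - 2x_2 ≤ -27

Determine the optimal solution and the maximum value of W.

Extreme points and W = -12x_1 - 4x_2:
  (42/5, 0) → W = -504/5
  (9/4, 0) → W = -27
  (61/36, 10/3) → W = -101/3
The feasible region is unbounded (it extends along (1, 12), (11, 10)), but W strictly decreases along every unbounded feasible direction, so there is no improving ray and the maximum is attained at a vertex.

x_1 = 9/4, x_2 = 0, maximum W = -27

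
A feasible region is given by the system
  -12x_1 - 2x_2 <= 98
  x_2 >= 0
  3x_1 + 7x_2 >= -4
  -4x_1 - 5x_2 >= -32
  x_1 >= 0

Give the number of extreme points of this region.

Of the 10 pairwise boundary intersections, those satisfying every inequality are:
  (8, 0)
  (0, 0)
  (0, 32/5)

3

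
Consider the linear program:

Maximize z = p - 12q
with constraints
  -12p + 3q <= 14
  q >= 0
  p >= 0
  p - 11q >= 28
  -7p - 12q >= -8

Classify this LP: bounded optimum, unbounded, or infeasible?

infeasible

The boundaries q = 0 and p = 0 meet at (0, 0), but that point violates p - 11q ≥ 28. Every candidate vertex is excluded by some other constraint, so the feasible region is empty.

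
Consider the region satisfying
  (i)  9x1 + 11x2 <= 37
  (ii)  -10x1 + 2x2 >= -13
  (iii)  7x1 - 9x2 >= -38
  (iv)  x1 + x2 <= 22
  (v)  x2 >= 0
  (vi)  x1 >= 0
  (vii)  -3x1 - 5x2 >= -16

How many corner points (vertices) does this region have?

5

Pairwise boundary intersections that survive every other constraint:
  (217/128, 253/128)
  (3/4, 11/4)
  (13/10, 0)
  (0, 0)
  (0, 16/5)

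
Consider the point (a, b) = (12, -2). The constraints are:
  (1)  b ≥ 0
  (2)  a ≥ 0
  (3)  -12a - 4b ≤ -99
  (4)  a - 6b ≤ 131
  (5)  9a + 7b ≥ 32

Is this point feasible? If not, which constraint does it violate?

Constraint (1): b = -2, which is not ≥ 0. All other constraints are satisfied.

not feasible — violates (1)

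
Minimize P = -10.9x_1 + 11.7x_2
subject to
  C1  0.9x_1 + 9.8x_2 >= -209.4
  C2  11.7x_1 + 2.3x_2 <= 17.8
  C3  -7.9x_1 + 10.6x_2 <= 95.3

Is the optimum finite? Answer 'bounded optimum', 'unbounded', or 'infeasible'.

bounded optimum

Vertices and P = -10.9x_1 + 11.7x_2:
  (65606/11259, -27400/1251) → P = -18001627/56295
  (-157679/4348, -156849/8696) → P = 16022689/86960
  (-3051/14219, 125563/14219) → P = 1502343/14219
The feasible region has finitely many vertices and no improving ray; the minimum is -18001627/56295 at (65606/11259, -27400/1251).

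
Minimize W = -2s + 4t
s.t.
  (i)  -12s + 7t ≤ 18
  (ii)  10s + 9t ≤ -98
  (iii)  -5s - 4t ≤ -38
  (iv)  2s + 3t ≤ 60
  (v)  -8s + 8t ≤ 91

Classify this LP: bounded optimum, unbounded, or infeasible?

unbounded

From the feasible point (734/5, -174), moving in the direction (9, -10) keeps every constraint satisfied while W decreases without bound.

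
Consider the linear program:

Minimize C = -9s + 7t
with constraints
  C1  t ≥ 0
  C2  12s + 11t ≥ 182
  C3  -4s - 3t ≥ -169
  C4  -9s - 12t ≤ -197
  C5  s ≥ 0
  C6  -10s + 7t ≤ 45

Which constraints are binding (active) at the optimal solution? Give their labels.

C1 and C3

Corner points and C = -9s + 7t:
  (169/4, 0) → C = -1521/4
  (197/9, 0) → C = -197
  (524/29, 935/29) → C = 1829/29
  (839/183, 2375/183) → C = 9074/183

The minimum is at (169/4, 0). Substituting into each constraint, equality holds for C1 and C3; the remaining constraints have slack.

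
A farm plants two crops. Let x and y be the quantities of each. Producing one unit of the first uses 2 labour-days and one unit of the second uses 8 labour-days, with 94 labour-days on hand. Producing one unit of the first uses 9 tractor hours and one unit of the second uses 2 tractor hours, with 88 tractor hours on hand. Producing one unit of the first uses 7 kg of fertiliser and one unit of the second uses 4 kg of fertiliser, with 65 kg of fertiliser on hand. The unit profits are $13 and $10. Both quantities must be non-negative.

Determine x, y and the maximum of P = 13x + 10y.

x = 3, y = 11, maximum P = 149

Extreme points and P = 13x + 10y:
  (0, 0) → P = 0
  (0, 47/4) → P = 235/2
  (65/7, 0) → P = 845/7
  (3, 11) → P = 149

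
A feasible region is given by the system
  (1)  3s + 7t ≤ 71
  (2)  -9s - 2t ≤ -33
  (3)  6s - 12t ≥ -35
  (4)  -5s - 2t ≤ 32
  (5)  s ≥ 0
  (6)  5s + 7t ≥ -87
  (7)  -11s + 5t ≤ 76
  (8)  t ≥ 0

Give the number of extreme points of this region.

4

Pairwise boundary intersections that survive every other constraint:
  (607/78, 177/26)
  (71/3, 0)
  (163/60, 171/40)
  (11/3, 0)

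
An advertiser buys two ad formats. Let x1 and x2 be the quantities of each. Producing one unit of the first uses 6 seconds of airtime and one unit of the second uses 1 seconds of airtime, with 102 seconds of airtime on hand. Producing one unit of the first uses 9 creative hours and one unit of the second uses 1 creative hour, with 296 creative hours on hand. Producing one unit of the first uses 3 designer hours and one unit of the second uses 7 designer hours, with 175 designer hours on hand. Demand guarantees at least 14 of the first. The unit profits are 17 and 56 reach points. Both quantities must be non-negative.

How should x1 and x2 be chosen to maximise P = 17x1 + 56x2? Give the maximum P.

x1 = 14, x2 = 18, maximum P = 1246

Extreme points and P = 17x1 + 56x2:
  (17, 0) → P = 289
  (14, 0) → P = 238
  (14, 18) → P = 1246

The optimum lies where 6x1 + x2 = 102 and x1 = 14.
Solving simultaneously gives x1 = 14, x2 = 18.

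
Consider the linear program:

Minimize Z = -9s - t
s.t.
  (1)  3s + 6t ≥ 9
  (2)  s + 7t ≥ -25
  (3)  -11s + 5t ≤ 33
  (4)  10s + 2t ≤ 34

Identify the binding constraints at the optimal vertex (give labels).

(1) and (4)

Extreme points and Z = -9s - t:
  (-17/9, 22/9) → Z = 131/9
  (31/9, -2/9) → Z = -277/9
  (13/9, 88/9) → Z = -205/9

The minimum is at (31/9, -2/9). Substituting into each constraint, equality holds for (1) and (4); the remaining constraints have slack.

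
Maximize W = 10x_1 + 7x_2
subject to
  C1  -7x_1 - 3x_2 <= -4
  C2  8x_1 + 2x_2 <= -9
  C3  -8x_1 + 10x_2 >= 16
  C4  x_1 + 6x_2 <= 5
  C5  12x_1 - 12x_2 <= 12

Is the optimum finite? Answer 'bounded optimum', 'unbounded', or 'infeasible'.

The boundaries -7x_1 - 3x_2 = -4 and 8x_1 + 2x_2 = -9 meet at (-7/2, 19/2), but that point violates x_1 + 6x_2 ≤ 5. Every candidate vertex is excluded by some other constraint, so the feasible region is empty.

infeasible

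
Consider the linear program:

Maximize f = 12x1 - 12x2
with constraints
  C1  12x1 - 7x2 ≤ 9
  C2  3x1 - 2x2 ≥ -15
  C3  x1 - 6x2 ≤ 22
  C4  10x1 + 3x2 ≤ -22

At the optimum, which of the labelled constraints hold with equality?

C1 and C3

Feasible corners and f = 12x1 - 12x2:
  (-20/13, -51/13) → f = 372/13
  (-127/106, -177/53) → f = 1362/53
  (-67/8, -81/16) → f = -159/4
  (-89/29, 84/29) → f = -2076/29

The maximum is at (-20/13, -51/13). Substituting into each constraint, equality holds for C1 and C3; the remaining constraints have slack.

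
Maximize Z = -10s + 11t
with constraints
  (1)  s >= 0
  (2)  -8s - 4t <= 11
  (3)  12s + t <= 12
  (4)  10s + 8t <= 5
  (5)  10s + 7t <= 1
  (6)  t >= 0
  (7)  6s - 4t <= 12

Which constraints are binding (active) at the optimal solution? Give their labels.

(1) and (5)

Vertices and Z = -10s + 11t:
  (0, 1/7) → Z = 11/7
  (0, 0) → Z = 0
  (1/10, 0) → Z = -1

The maximum is at (0, 1/7). Substituting into each constraint, equality holds for (1) and (5); the remaining constraints have slack.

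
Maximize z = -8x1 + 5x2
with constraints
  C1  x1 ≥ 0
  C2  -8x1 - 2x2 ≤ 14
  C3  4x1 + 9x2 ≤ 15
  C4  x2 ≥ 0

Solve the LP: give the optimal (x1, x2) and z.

x1 = 0, x2 = 5/3, maximum z = 25/3

Vertices and z = -8x1 + 5x2:
  (0, 5/3) → z = 25/3
  (0, 0) → z = 0
  (15/4, 0) → z = -30

At the optimal vertex, x1 = 0 and 4x1 + 9x2 = 15.
Solving simultaneously gives x1 = 0, x2 = 5/3.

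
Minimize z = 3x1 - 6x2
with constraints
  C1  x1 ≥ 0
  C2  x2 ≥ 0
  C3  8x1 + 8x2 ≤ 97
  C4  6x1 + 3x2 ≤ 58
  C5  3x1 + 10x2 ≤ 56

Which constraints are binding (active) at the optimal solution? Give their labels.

C1 and C5

Vertices and z = 3x1 - 6x2:
  (0, 0) → z = 0
  (0, 28/5) → z = -168/5
  (29/3, 0) → z = 29
  (412/51, 54/17) → z = 88/17

The minimum is at (0, 28/5). Substituting into each constraint, equality holds for C1 and C5; the remaining constraints have slack.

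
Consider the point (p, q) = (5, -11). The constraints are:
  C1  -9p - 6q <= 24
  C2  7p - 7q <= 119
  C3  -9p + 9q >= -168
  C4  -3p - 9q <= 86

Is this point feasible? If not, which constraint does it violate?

C1: 21 ≤ 24 ✓
C2: 112 ≤ 119 ✓
C3: -144 ≥ -168 ✓
C4: 84 ≤ 86 ✓

feasible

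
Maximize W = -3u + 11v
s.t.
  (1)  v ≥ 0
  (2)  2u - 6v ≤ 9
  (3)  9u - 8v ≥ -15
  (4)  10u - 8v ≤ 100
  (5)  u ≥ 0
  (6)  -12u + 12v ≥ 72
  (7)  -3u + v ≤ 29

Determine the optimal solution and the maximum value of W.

u = 115, v = 525/4, maximum W = 4395/4

Corner points and W = -3u + 11v:
  (115, 525/4) → W = 4395/4
  (33, 39) → W = 330
  (74, 80) → W = 658

The binding constraints are 9u - 8v = -15 and 10u - 8v = 100.
Solving simultaneously gives u = 115, v = 525/4.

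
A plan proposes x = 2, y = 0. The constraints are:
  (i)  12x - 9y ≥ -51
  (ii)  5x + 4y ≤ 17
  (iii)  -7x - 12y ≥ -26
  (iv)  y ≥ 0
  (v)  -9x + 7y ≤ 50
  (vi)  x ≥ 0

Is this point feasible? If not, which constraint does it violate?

(i): 24 ≥ -51 ✓
(ii): 10 ≤ 17 ✓
(iii): -14 ≥ -26 ✓
(iv): 0 ≥ 0 ✓
(v): -18 ≤ 50 ✓
(vi): 2 ≥ 0 ✓

feasible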